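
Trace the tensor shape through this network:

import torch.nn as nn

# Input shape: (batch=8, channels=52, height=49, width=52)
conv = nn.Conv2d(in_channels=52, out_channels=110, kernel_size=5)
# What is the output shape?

Input shape: (8, 52, 49, 52)
Output shape: (8, 110, 45, 48)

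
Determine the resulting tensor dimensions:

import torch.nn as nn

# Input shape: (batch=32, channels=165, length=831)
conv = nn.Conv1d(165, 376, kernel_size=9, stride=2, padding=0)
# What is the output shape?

Input shape: (32, 165, 831)
Output shape: (32, 376, 412)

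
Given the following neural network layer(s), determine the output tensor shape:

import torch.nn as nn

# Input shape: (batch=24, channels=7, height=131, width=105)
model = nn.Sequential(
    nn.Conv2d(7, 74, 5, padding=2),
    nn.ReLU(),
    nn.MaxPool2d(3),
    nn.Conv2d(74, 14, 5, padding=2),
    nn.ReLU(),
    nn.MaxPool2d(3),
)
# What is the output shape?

Input shape: (24, 7, 131, 105)
  -> after first Conv2d: (24, 74, 131, 105)
  -> after first MaxPool2d: (24, 74, 43, 35)
  -> after second Conv2d: (24, 14, 43, 35)
Output shape: (24, 14, 14, 11)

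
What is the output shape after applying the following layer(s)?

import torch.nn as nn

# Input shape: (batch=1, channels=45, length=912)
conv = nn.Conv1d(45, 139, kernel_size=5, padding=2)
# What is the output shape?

Input shape: (1, 45, 912)
Output shape: (1, 139, 912)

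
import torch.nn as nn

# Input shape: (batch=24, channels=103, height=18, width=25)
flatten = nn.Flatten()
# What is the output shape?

Input shape: (24, 103, 18, 25)
Output shape: (24, 46350)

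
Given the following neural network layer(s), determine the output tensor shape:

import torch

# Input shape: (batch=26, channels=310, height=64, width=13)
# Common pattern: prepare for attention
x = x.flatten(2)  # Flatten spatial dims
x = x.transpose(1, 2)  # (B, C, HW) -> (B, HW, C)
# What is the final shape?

Input shape: (26, 310, 64, 13)
  -> after flatten(2): (26, 310, 832)
Output shape: (26, 832, 310)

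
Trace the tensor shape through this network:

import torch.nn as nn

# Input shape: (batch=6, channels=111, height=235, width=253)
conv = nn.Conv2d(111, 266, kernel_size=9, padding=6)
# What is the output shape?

Input shape: (6, 111, 235, 253)
Output shape: (6, 266, 239, 257)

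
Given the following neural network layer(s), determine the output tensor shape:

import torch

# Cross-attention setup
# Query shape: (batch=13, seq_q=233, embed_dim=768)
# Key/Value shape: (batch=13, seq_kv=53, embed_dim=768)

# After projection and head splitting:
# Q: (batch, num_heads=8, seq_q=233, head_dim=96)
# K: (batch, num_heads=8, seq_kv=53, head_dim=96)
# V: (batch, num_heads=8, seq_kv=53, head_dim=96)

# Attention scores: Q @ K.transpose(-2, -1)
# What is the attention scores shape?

Input shape: (13, 233, 768)
Output shape: (13, 8, 233, 53)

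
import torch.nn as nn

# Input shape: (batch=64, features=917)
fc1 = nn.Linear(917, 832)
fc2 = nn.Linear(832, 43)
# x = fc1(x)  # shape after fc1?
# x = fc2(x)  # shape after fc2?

Input shape: (64, 917)
  -> after fc1: (64, 832)
Output shape: (64, 43)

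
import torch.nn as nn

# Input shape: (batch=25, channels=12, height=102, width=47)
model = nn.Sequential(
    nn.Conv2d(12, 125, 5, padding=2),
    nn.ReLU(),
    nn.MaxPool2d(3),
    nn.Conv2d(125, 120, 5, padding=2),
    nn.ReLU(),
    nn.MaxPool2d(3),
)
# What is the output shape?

Input shape: (25, 12, 102, 47)
  -> after first Conv2d: (25, 125, 102, 47)
  -> after first MaxPool2d: (25, 125, 34, 15)
  -> after second Conv2d: (25, 120, 34, 15)
Output shape: (25, 120, 11, 5)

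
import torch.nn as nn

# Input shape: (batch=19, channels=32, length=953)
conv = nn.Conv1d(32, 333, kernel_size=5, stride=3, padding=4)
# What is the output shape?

Input shape: (19, 32, 953)
Output shape: (19, 333, 319)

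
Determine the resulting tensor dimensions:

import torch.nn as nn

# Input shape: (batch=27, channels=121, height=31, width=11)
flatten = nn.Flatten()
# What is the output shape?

Input shape: (27, 121, 31, 11)
Output shape: (27, 41261)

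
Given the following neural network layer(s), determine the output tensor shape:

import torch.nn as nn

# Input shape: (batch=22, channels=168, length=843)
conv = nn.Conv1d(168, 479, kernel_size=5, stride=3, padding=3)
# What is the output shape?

Input shape: (22, 168, 843)
Output shape: (22, 479, 282)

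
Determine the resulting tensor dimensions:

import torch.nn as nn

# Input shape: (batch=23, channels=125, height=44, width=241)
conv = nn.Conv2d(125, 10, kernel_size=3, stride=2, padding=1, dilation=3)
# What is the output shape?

Input shape: (23, 125, 44, 241)
Output shape: (23, 10, 20, 119)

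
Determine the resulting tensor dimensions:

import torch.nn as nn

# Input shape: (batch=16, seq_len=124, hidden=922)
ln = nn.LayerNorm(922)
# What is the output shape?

Input shape: (16, 124, 922)
Output shape: (16, 124, 922)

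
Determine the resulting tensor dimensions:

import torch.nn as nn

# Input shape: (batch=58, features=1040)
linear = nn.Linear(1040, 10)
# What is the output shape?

Input shape: (58, 1040)
Output shape: (58, 10)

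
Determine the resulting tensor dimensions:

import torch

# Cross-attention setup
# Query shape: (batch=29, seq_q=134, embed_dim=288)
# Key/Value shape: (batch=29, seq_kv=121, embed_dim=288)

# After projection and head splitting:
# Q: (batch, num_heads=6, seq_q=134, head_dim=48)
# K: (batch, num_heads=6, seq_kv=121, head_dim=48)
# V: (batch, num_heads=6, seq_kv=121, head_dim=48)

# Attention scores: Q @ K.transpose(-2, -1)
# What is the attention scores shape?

Input shape: (29, 134, 288)
Output shape: (29, 6, 134, 121)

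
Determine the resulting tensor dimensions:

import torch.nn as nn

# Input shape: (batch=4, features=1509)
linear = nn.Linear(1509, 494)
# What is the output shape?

Input shape: (4, 1509)
Output shape: (4, 494)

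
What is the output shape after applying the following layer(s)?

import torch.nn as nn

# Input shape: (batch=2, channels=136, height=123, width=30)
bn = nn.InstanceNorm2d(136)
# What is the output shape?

Input shape: (2, 136, 123, 30)
Output shape: (2, 136, 123, 30)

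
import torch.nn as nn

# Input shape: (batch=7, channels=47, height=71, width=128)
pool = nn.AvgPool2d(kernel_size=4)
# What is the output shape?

Input shape: (7, 47, 71, 128)
Output shape: (7, 47, 17, 32)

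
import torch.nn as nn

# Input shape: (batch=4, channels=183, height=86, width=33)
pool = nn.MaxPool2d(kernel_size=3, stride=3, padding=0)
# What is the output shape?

Input shape: (4, 183, 86, 33)
Output shape: (4, 183, 28, 11)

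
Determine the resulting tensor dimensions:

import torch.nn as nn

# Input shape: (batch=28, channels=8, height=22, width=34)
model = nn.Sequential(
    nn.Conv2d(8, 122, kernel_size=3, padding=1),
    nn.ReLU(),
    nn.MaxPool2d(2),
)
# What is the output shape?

Input shape: (28, 8, 22, 34)
  -> after Conv2d: (28, 122, 22, 34)
  -> after ReLU: (28, 122, 22, 34)
Output shape: (28, 122, 11, 17)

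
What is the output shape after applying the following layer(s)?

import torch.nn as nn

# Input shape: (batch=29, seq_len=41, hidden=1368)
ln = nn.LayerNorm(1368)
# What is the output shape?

Input shape: (29, 41, 1368)
Output shape: (29, 41, 1368)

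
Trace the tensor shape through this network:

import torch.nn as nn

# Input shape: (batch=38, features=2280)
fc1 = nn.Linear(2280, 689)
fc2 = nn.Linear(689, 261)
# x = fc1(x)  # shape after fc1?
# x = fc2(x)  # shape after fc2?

Input shape: (38, 2280)
  -> after fc1: (38, 689)
Output shape: (38, 261)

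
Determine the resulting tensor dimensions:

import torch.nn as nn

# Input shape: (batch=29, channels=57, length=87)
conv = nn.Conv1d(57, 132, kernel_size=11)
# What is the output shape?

Input shape: (29, 57, 87)
Output shape: (29, 132, 77)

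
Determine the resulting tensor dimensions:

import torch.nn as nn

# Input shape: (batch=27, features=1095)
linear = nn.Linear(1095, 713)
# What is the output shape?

Input shape: (27, 1095)
Output shape: (27, 713)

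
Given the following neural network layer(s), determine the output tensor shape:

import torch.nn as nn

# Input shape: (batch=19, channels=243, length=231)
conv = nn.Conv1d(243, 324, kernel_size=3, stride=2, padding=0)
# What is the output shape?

Input shape: (19, 243, 231)
Output shape: (19, 324, 115)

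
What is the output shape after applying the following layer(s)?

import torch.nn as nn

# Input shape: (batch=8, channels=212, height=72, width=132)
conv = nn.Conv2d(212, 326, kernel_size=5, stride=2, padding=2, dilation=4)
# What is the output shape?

Input shape: (8, 212, 72, 132)
Output shape: (8, 326, 30, 60)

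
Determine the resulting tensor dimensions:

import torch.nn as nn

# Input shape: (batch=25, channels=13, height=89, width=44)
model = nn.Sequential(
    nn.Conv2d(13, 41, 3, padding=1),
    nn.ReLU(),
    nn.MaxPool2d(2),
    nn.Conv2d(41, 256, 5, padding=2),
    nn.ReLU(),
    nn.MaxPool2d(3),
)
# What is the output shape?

Input shape: (25, 13, 89, 44)
  -> after first Conv2d: (25, 41, 89, 44)
  -> after first MaxPool2d: (25, 41, 44, 22)
  -> after second Conv2d: (25, 256, 44, 22)
Output shape: (25, 256, 14, 7)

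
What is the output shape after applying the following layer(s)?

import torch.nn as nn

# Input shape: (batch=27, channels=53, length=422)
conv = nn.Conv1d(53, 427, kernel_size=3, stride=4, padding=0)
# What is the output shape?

Input shape: (27, 53, 422)
Output shape: (27, 427, 105)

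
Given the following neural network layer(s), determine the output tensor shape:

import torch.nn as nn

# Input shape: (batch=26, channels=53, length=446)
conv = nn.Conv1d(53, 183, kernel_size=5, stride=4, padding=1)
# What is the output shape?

Input shape: (26, 53, 446)
Output shape: (26, 183, 111)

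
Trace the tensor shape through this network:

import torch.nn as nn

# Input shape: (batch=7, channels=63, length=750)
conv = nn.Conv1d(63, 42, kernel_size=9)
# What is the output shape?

Input shape: (7, 63, 750)
Output shape: (7, 42, 742)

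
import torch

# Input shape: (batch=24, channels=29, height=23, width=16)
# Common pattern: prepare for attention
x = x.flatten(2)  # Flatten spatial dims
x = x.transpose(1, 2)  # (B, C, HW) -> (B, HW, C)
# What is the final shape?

Input shape: (24, 29, 23, 16)
  -> after flatten(2): (24, 29, 368)
Output shape: (24, 368, 29)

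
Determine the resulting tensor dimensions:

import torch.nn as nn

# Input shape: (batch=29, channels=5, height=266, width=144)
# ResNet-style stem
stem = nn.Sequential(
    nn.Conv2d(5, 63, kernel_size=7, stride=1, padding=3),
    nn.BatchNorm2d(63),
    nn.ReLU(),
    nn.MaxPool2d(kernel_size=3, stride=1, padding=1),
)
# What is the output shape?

Input shape: (29, 5, 266, 144)
  -> after Conv2d 7x7 stride=1: (29, 63, 266, 144)
Output shape: (29, 63, 266, 144)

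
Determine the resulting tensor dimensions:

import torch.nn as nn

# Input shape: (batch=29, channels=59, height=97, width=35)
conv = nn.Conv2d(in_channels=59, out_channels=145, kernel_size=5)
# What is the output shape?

Input shape: (29, 59, 97, 35)
Output shape: (29, 145, 93, 31)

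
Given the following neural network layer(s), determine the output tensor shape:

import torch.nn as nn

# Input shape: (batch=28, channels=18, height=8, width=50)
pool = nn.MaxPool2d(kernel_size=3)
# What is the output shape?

Input shape: (28, 18, 8, 50)
Output shape: (28, 18, 2, 16)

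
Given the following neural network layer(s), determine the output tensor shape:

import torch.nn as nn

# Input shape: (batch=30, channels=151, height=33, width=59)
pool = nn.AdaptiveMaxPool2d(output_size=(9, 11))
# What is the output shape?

Input shape: (30, 151, 33, 59)
Output shape: (30, 151, 9, 11)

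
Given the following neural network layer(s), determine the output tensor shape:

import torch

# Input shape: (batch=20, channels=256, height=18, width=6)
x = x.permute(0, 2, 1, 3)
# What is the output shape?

Input shape: (20, 256, 18, 6)
Output shape: (20, 18, 256, 6)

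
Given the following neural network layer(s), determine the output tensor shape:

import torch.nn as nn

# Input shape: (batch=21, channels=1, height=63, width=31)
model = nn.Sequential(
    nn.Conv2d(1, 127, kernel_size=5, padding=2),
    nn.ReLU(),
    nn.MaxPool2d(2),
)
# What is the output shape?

Input shape: (21, 1, 63, 31)
  -> after Conv2d: (21, 127, 63, 31)
  -> after ReLU: (21, 127, 63, 31)
Output shape: (21, 127, 31, 15)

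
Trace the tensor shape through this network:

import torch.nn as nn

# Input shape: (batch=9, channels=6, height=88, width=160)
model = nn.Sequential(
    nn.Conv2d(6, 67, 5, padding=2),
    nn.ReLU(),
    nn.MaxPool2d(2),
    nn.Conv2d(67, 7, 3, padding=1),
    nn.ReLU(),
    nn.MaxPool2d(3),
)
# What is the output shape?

Input shape: (9, 6, 88, 160)
  -> after first Conv2d: (9, 67, 88, 160)
  -> after first MaxPool2d: (9, 67, 44, 80)
  -> after second Conv2d: (9, 7, 44, 80)
Output shape: (9, 7, 14, 26)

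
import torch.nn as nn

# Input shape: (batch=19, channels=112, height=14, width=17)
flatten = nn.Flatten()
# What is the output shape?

Input shape: (19, 112, 14, 17)
Output shape: (19, 26656)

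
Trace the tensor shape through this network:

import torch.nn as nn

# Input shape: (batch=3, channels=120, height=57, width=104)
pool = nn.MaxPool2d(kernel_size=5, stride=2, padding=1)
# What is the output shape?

Input shape: (3, 120, 57, 104)
Output shape: (3, 120, 28, 51)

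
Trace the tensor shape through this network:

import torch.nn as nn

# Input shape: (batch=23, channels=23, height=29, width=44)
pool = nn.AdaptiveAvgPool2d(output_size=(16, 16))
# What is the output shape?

Input shape: (23, 23, 29, 44)
Output shape: (23, 23, 16, 16)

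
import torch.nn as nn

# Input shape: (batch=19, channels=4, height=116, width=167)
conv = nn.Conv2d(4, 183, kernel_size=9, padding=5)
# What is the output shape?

Input shape: (19, 4, 116, 167)
Output shape: (19, 183, 118, 169)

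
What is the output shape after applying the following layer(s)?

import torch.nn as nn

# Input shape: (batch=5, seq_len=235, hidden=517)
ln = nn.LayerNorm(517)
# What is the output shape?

Input shape: (5, 235, 517)
Output shape: (5, 235, 517)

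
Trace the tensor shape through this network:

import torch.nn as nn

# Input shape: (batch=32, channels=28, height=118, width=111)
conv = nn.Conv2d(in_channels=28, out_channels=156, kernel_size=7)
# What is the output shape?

Input shape: (32, 28, 118, 111)
Output shape: (32, 156, 112, 105)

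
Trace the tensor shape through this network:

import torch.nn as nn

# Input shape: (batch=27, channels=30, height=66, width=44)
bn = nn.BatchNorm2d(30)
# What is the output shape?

Input shape: (27, 30, 66, 44)
Output shape: (27, 30, 66, 44)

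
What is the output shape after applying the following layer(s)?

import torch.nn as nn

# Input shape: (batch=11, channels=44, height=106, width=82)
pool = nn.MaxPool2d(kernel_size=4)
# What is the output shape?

Input shape: (11, 44, 106, 82)
Output shape: (11, 44, 26, 20)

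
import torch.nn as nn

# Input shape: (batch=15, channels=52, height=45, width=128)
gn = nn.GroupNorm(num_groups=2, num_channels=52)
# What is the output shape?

Input shape: (15, 52, 45, 128)
Output shape: (15, 52, 45, 128)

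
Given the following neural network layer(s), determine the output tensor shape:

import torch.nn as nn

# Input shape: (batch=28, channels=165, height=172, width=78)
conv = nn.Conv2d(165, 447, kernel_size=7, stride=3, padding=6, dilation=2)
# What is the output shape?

Input shape: (28, 165, 172, 78)
Output shape: (28, 447, 58, 26)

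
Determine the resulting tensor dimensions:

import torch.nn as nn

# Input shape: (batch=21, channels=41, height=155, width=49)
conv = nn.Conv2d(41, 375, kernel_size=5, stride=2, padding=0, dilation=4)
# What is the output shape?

Input shape: (21, 41, 155, 49)
Output shape: (21, 375, 70, 17)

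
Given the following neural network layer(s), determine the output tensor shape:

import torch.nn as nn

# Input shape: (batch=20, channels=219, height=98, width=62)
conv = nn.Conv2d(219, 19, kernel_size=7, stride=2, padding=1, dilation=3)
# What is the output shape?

Input shape: (20, 219, 98, 62)
Output shape: (20, 19, 41, 23)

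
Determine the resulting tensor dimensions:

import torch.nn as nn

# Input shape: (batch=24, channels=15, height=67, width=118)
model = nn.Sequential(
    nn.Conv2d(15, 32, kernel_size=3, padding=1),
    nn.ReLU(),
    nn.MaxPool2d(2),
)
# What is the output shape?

Input shape: (24, 15, 67, 118)
  -> after Conv2d: (24, 32, 67, 118)
  -> after ReLU: (24, 32, 67, 118)
Output shape: (24, 32, 33, 59)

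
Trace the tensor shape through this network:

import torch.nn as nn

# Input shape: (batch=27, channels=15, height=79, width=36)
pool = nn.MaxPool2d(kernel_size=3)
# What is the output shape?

Input shape: (27, 15, 79, 36)
Output shape: (27, 15, 26, 12)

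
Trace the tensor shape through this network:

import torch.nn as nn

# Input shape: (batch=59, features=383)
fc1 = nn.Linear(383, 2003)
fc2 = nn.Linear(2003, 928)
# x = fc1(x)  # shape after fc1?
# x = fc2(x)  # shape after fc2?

Input shape: (59, 383)
  -> after fc1: (59, 2003)
Output shape: (59, 928)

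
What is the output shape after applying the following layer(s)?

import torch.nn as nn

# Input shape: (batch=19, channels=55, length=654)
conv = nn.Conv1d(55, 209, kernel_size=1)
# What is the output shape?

Input shape: (19, 55, 654)
Output shape: (19, 209, 654)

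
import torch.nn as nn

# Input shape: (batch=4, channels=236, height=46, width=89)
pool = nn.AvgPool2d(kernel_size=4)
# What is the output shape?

Input shape: (4, 236, 46, 89)
Output shape: (4, 236, 11, 22)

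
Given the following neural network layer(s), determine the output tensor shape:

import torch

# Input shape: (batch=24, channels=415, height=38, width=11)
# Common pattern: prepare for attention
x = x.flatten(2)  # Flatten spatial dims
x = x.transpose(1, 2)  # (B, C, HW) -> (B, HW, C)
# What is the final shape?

Input shape: (24, 415, 38, 11)
  -> after flatten(2): (24, 415, 418)
Output shape: (24, 418, 415)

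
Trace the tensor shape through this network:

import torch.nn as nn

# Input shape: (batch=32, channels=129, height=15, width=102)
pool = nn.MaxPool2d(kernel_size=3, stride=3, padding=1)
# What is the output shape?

Input shape: (32, 129, 15, 102)
Output shape: (32, 129, 5, 34)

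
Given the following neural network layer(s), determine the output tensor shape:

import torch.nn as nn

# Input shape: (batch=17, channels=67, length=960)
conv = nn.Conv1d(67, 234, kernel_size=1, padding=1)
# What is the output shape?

Input shape: (17, 67, 960)
Output shape: (17, 234, 962)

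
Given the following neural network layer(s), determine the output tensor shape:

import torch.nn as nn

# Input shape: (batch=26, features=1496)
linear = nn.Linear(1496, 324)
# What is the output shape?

Input shape: (26, 1496)
Output shape: (26, 324)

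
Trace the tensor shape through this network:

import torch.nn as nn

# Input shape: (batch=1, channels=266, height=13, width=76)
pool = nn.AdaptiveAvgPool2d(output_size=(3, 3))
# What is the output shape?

Input shape: (1, 266, 13, 76)
Output shape: (1, 266, 3, 3)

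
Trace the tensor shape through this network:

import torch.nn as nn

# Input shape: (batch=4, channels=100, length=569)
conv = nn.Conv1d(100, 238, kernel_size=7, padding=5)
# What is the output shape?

Input shape: (4, 100, 569)
Output shape: (4, 238, 573)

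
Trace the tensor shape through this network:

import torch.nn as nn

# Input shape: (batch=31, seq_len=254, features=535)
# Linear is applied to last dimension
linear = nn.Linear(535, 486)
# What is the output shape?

Input shape: (31, 254, 535)
Output shape: (31, 254, 486)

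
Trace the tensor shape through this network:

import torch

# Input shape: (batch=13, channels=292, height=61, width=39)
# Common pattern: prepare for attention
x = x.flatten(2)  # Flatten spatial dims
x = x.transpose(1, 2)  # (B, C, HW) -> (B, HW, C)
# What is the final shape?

Input shape: (13, 292, 61, 39)
  -> after flatten(2): (13, 292, 2379)
Output shape: (13, 2379, 292)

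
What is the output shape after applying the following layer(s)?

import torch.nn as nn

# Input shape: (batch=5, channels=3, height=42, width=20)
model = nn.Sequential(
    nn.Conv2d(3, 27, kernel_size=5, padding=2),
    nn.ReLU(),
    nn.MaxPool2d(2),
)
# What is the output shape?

Input shape: (5, 3, 42, 20)
  -> after Conv2d: (5, 27, 42, 20)
  -> after ReLU: (5, 27, 42, 20)
Output shape: (5, 27, 21, 10)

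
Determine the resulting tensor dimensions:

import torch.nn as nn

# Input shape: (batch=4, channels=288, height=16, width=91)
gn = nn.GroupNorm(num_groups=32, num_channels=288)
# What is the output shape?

Input shape: (4, 288, 16, 91)
Output shape: (4, 288, 16, 91)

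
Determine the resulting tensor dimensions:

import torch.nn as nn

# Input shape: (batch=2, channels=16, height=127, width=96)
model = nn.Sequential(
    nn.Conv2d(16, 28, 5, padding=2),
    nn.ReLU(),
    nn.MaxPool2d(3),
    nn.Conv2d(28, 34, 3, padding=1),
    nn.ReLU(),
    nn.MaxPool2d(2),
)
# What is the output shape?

Input shape: (2, 16, 127, 96)
  -> after first Conv2d: (2, 28, 127, 96)
  -> after first MaxPool2d: (2, 28, 42, 32)
  -> after second Conv2d: (2, 34, 42, 32)
Output shape: (2, 34, 21, 16)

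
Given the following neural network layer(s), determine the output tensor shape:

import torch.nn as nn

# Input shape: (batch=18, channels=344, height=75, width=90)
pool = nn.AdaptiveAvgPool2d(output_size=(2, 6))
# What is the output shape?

Input shape: (18, 344, 75, 90)
Output shape: (18, 344, 2, 6)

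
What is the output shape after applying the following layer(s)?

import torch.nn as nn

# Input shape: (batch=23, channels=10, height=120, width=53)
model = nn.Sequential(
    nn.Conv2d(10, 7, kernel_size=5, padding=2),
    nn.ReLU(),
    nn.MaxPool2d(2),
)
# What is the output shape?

Input shape: (23, 10, 120, 53)
  -> after Conv2d: (23, 7, 120, 53)
  -> after ReLU: (23, 7, 120, 53)
Output shape: (23, 7, 60, 26)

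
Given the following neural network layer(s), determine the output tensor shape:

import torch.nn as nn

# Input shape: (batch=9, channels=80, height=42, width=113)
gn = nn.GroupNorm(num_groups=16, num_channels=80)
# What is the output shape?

Input shape: (9, 80, 42, 113)
Output shape: (9, 80, 42, 113)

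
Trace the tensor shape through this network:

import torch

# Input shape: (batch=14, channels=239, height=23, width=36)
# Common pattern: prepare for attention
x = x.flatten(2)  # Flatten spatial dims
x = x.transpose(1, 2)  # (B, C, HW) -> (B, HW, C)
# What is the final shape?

Input shape: (14, 239, 23, 36)
  -> after flatten(2): (14, 239, 828)
Output shape: (14, 828, 239)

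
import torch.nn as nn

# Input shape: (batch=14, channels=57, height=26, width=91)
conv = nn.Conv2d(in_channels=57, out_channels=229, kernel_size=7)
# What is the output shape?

Input shape: (14, 57, 26, 91)
Output shape: (14, 229, 20, 85)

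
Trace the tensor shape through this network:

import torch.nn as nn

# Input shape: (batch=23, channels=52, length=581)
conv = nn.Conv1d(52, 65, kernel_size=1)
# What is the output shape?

Input shape: (23, 52, 581)
Output shape: (23, 65, 581)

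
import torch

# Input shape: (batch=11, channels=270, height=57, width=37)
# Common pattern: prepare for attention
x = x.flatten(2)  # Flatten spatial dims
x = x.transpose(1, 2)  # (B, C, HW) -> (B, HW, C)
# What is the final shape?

Input shape: (11, 270, 57, 37)
  -> after flatten(2): (11, 270, 2109)
Output shape: (11, 2109, 270)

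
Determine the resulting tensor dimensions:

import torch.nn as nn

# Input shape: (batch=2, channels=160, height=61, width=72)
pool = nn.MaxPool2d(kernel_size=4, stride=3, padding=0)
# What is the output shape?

Input shape: (2, 160, 61, 72)
Output shape: (2, 160, 20, 23)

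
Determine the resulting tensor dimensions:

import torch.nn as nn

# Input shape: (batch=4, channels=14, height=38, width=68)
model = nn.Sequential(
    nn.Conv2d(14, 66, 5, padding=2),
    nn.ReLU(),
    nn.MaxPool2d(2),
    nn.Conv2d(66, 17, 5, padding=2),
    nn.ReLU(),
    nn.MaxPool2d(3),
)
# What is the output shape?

Input shape: (4, 14, 38, 68)
  -> after first Conv2d: (4, 66, 38, 68)
  -> after first MaxPool2d: (4, 66, 19, 34)
  -> after second Conv2d: (4, 17, 19, 34)
Output shape: (4, 17, 6, 11)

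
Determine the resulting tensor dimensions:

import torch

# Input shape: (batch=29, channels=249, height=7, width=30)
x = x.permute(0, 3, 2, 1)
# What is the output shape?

Input shape: (29, 249, 7, 30)
Output shape: (29, 30, 7, 249)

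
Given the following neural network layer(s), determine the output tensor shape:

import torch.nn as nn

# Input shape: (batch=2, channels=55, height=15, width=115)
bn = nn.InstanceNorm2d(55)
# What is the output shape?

Input shape: (2, 55, 15, 115)
Output shape: (2, 55, 15, 115)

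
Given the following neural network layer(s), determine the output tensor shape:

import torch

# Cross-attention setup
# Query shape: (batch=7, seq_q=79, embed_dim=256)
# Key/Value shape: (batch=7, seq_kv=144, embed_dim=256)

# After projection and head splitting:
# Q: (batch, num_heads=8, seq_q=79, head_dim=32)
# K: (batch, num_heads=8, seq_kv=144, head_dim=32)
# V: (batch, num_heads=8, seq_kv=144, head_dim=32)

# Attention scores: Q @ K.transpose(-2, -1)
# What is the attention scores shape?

Input shape: (7, 79, 256)
Output shape: (7, 8, 79, 144)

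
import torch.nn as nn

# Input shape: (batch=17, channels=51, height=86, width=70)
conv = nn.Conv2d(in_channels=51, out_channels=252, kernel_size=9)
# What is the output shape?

Input shape: (17, 51, 86, 70)
Output shape: (17, 252, 78, 62)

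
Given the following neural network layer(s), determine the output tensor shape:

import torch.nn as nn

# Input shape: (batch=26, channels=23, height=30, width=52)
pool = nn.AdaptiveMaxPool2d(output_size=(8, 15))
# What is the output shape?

Input shape: (26, 23, 30, 52)
Output shape: (26, 23, 8, 15)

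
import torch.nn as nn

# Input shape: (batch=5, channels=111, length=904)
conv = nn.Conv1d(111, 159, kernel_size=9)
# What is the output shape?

Input shape: (5, 111, 904)
Output shape: (5, 159, 896)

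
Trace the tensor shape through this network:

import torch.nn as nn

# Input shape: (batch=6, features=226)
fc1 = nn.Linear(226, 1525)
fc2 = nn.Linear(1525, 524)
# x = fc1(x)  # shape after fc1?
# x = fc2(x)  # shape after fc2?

Input shape: (6, 226)
  -> after fc1: (6, 1525)
Output shape: (6, 524)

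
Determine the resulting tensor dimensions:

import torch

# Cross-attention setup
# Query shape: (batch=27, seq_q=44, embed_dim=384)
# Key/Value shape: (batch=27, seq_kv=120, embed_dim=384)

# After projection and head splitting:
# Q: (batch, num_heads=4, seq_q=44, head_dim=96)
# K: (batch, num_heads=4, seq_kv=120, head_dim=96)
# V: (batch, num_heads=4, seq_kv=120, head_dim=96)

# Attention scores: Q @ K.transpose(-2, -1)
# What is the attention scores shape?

Input shape: (27, 44, 384)
Output shape: (27, 4, 44, 120)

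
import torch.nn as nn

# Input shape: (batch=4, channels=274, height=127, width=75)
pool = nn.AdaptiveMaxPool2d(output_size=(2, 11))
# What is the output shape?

Input shape: (4, 274, 127, 75)
Output shape: (4, 274, 2, 11)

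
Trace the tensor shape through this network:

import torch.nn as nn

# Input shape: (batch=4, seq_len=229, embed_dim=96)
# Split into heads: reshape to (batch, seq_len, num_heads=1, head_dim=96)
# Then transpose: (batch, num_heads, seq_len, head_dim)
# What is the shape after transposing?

Input shape: (4, 229, 96)
  -> after reshape: (4, 229, 1, 96)
Output shape: (4, 1, 229, 96)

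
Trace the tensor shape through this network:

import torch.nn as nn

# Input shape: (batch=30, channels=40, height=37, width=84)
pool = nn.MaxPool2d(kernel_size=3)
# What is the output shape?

Input shape: (30, 40, 37, 84)
Output shape: (30, 40, 12, 28)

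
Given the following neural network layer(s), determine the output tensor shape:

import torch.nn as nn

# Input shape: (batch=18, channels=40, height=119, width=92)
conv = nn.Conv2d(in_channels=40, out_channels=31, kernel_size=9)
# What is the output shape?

Input shape: (18, 40, 119, 92)
Output shape: (18, 31, 111, 84)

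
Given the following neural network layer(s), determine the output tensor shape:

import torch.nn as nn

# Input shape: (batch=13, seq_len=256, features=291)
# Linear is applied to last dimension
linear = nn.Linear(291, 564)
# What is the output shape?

Input shape: (13, 256, 291)
Output shape: (13, 256, 564)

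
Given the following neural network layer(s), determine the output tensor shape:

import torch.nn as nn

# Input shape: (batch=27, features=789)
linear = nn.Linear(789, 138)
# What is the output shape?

Input shape: (27, 789)
Output shape: (27, 138)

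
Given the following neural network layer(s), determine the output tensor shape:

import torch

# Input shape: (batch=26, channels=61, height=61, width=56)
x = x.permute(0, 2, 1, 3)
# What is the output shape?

Input shape: (26, 61, 61, 56)
Output shape: (26, 61, 61, 56)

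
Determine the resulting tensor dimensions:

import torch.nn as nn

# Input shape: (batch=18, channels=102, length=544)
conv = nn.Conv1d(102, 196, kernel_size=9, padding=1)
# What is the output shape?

Input shape: (18, 102, 544)
Output shape: (18, 196, 538)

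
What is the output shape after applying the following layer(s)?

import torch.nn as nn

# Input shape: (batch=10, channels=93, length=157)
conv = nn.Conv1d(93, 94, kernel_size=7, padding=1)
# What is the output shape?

Input shape: (10, 93, 157)
Output shape: (10, 94, 153)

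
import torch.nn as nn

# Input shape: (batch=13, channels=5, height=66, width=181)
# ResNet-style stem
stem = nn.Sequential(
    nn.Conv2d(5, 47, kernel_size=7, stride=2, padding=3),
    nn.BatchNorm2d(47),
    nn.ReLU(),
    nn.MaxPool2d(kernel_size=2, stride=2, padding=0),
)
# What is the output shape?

Input shape: (13, 5, 66, 181)
  -> after Conv2d 7x7 stride=2: (13, 47, 33, 91)
Output shape: (13, 47, 16, 45)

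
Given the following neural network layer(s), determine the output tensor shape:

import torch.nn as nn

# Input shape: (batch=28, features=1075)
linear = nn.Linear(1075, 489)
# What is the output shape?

Input shape: (28, 1075)
Output shape: (28, 489)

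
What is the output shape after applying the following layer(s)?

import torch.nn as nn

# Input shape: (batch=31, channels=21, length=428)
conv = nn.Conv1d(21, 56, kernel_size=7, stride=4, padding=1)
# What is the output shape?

Input shape: (31, 21, 428)
Output shape: (31, 56, 106)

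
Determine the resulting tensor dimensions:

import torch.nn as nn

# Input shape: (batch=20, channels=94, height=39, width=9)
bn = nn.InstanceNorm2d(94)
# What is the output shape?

Input shape: (20, 94, 39, 9)
Output shape: (20, 94, 39, 9)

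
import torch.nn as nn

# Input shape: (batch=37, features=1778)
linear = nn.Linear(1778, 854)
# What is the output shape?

Input shape: (37, 1778)
Output shape: (37, 854)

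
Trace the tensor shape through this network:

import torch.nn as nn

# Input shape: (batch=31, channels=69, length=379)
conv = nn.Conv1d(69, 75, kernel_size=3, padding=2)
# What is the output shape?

Input shape: (31, 69, 379)
Output shape: (31, 75, 381)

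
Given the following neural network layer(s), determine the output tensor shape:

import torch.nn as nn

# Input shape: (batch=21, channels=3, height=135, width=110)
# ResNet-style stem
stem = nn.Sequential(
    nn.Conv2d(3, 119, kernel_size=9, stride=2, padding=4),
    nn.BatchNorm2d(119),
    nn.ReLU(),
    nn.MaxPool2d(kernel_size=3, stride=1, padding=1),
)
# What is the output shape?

Input shape: (21, 3, 135, 110)
  -> after Conv2d 9x9 stride=2: (21, 119, 68, 55)
Output shape: (21, 119, 68, 55)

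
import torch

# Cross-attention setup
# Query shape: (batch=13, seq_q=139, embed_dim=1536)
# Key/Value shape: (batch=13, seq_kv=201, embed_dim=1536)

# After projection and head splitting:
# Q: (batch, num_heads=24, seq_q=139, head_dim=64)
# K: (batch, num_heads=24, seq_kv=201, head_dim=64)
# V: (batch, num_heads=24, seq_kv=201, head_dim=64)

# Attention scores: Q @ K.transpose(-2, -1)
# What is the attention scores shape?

Input shape: (13, 139, 1536)
Output shape: (13, 24, 139, 201)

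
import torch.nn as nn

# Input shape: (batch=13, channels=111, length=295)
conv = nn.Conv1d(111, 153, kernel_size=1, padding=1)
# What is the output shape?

Input shape: (13, 111, 295)
Output shape: (13, 153, 297)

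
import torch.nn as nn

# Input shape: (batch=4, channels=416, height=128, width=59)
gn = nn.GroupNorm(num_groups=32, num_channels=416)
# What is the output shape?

Input shape: (4, 416, 128, 59)
Output shape: (4, 416, 128, 59)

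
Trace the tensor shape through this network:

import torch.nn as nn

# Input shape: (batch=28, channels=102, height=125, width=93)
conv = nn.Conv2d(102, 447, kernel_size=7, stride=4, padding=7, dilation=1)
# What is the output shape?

Input shape: (28, 102, 125, 93)
Output shape: (28, 447, 34, 26)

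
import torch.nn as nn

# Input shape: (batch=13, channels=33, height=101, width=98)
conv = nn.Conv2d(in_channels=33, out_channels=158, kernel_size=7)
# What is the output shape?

Input shape: (13, 33, 101, 98)
Output shape: (13, 158, 95, 92)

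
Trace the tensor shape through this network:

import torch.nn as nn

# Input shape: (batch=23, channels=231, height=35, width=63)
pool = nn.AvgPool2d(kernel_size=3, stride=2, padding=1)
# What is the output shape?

Input shape: (23, 231, 35, 63)
Output shape: (23, 231, 18, 32)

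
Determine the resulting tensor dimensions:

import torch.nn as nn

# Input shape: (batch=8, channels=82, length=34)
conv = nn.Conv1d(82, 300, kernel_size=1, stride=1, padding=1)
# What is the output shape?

Input shape: (8, 82, 34)
Output shape: (8, 300, 36)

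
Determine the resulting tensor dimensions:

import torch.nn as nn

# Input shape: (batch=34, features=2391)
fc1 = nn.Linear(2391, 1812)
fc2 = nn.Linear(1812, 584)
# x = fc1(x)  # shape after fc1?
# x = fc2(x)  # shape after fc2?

Input shape: (34, 2391)
  -> after fc1: (34, 1812)
Output shape: (34, 584)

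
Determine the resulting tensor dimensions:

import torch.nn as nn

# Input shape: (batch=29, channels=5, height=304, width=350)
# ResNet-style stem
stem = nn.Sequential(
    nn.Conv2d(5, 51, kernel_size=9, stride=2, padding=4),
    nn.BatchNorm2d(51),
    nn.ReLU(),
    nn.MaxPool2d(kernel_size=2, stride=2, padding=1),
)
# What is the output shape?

Input shape: (29, 5, 304, 350)
  -> after Conv2d 9x9 stride=2: (29, 51, 152, 175)
Output shape: (29, 51, 77, 88)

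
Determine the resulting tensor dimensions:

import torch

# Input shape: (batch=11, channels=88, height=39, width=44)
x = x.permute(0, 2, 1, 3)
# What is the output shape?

Input shape: (11, 88, 39, 44)
Output shape: (11, 39, 88, 44)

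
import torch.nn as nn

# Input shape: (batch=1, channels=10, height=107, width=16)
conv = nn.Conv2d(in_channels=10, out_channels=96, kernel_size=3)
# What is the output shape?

Input shape: (1, 10, 107, 16)
Output shape: (1, 96, 105, 14)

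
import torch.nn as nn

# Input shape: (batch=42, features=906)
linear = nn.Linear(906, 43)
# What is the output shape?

Input shape: (42, 906)
Output shape: (42, 43)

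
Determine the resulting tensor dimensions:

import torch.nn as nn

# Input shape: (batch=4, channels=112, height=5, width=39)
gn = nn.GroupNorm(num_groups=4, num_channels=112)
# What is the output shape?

Input shape: (4, 112, 5, 39)
Output shape: (4, 112, 5, 39)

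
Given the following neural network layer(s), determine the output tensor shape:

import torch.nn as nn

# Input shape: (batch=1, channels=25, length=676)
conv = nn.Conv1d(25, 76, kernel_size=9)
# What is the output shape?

Input shape: (1, 25, 676)
Output shape: (1, 76, 668)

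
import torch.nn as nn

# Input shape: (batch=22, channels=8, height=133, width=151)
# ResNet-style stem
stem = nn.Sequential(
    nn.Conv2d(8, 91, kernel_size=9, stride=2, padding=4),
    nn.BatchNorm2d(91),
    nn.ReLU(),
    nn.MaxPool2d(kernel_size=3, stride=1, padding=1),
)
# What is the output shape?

Input shape: (22, 8, 133, 151)
  -> after Conv2d 9x9 stride=2: (22, 91, 67, 76)
Output shape: (22, 91, 67, 76)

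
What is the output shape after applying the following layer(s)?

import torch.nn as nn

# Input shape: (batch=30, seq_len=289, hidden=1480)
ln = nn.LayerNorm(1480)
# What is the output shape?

Input shape: (30, 289, 1480)
Output shape: (30, 289, 1480)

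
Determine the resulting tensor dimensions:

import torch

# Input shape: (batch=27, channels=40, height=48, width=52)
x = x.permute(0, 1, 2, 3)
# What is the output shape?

Input shape: (27, 40, 48, 52)
Output shape: (27, 40, 48, 52)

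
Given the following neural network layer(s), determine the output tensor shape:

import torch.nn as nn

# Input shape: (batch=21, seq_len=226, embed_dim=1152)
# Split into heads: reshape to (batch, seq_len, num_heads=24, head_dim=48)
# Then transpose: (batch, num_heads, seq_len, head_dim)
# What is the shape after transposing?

Input shape: (21, 226, 1152)
  -> after reshape: (21, 226, 24, 48)
Output shape: (21, 24, 226, 48)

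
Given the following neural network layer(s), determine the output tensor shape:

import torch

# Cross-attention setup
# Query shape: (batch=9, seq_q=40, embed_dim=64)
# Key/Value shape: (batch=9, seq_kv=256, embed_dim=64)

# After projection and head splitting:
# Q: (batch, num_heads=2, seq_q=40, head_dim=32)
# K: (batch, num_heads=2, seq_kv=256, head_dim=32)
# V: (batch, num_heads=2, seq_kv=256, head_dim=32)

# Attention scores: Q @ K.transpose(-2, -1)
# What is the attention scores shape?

Input shape: (9, 40, 64)
Output shape: (9, 2, 40, 256)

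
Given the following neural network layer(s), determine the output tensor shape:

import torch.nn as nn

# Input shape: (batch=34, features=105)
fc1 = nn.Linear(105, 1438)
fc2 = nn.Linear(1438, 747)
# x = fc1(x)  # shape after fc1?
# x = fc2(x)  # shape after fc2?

Input shape: (34, 105)
  -> after fc1: (34, 1438)
Output shape: (34, 747)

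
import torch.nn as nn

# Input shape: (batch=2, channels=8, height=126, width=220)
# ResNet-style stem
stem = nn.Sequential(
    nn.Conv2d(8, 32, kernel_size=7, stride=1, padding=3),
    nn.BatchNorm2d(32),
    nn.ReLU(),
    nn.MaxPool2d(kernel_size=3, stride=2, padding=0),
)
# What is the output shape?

Input shape: (2, 8, 126, 220)
  -> after Conv2d 7x7 stride=1: (2, 32, 126, 220)
Output shape: (2, 32, 62, 109)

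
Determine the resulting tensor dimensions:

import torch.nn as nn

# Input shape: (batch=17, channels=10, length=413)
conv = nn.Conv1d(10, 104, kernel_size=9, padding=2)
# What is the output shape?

Input shape: (17, 10, 413)
Output shape: (17, 104, 409)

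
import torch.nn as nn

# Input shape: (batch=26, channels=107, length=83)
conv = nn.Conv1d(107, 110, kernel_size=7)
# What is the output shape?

Input shape: (26, 107, 83)
Output shape: (26, 110, 77)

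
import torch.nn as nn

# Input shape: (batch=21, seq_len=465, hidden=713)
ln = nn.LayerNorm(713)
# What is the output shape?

Input shape: (21, 465, 713)
Output shape: (21, 465, 713)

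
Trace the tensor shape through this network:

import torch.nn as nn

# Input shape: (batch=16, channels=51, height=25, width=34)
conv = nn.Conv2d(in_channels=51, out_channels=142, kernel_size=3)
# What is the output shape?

Input shape: (16, 51, 25, 34)
Output shape: (16, 142, 23, 32)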